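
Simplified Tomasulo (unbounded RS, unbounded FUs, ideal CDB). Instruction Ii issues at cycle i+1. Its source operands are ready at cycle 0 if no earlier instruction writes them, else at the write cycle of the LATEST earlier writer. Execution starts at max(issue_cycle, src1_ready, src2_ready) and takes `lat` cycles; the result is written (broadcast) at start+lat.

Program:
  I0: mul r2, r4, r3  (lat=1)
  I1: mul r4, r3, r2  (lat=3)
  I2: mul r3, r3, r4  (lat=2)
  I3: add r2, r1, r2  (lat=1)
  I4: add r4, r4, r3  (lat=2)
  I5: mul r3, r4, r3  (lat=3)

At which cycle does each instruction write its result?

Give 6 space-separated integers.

Answer: 2 5 7 5 9 12

Derivation:
I0 mul r2: issue@1 deps=(None,None) exec_start@1 write@2
I1 mul r4: issue@2 deps=(None,0) exec_start@2 write@5
I2 mul r3: issue@3 deps=(None,1) exec_start@5 write@7
I3 add r2: issue@4 deps=(None,0) exec_start@4 write@5
I4 add r4: issue@5 deps=(1,2) exec_start@7 write@9
I5 mul r3: issue@6 deps=(4,2) exec_start@9 write@12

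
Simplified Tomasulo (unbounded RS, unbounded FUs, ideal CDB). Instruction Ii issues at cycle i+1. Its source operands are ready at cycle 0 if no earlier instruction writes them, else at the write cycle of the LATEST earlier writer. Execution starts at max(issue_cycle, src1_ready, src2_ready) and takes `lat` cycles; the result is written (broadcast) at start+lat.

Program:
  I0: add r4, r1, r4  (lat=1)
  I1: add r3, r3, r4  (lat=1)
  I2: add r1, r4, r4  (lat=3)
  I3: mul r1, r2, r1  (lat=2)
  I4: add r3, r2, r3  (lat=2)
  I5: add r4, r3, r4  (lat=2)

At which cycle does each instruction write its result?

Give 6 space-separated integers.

Answer: 2 3 6 8 7 9

Derivation:
I0 add r4: issue@1 deps=(None,None) exec_start@1 write@2
I1 add r3: issue@2 deps=(None,0) exec_start@2 write@3
I2 add r1: issue@3 deps=(0,0) exec_start@3 write@6
I3 mul r1: issue@4 deps=(None,2) exec_start@6 write@8
I4 add r3: issue@5 deps=(None,1) exec_start@5 write@7
I5 add r4: issue@6 deps=(4,0) exec_start@7 write@9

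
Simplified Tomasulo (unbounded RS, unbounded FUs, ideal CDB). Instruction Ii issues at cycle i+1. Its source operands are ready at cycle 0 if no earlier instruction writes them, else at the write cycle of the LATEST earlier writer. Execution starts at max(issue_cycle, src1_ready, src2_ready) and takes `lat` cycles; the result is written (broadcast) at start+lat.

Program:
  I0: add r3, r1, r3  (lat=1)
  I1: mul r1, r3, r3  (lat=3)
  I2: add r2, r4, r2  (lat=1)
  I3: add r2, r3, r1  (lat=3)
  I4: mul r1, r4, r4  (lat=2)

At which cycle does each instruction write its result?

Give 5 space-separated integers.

I0 add r3: issue@1 deps=(None,None) exec_start@1 write@2
I1 mul r1: issue@2 deps=(0,0) exec_start@2 write@5
I2 add r2: issue@3 deps=(None,None) exec_start@3 write@4
I3 add r2: issue@4 deps=(0,1) exec_start@5 write@8
I4 mul r1: issue@5 deps=(None,None) exec_start@5 write@7

Answer: 2 5 4 8 7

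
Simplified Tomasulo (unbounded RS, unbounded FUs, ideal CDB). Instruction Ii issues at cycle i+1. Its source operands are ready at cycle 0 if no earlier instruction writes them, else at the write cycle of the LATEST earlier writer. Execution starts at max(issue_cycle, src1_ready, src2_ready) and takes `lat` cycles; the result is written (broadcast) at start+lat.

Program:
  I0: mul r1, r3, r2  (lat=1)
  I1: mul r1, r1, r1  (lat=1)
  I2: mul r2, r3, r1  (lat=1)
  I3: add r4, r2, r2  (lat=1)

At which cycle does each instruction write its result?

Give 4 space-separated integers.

Answer: 2 3 4 5

Derivation:
I0 mul r1: issue@1 deps=(None,None) exec_start@1 write@2
I1 mul r1: issue@2 deps=(0,0) exec_start@2 write@3
I2 mul r2: issue@3 deps=(None,1) exec_start@3 write@4
I3 add r4: issue@4 deps=(2,2) exec_start@4 write@5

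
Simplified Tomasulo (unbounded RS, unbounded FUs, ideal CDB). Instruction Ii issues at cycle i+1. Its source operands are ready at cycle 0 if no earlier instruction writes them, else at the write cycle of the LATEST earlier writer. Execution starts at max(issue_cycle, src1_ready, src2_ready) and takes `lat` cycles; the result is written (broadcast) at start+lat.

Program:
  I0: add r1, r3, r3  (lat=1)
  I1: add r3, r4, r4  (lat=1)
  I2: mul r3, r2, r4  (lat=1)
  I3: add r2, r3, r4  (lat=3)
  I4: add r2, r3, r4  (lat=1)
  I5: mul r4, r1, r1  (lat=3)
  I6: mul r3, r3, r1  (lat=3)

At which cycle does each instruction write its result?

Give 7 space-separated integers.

I0 add r1: issue@1 deps=(None,None) exec_start@1 write@2
I1 add r3: issue@2 deps=(None,None) exec_start@2 write@3
I2 mul r3: issue@3 deps=(None,None) exec_start@3 write@4
I3 add r2: issue@4 deps=(2,None) exec_start@4 write@7
I4 add r2: issue@5 deps=(2,None) exec_start@5 write@6
I5 mul r4: issue@6 deps=(0,0) exec_start@6 write@9
I6 mul r3: issue@7 deps=(2,0) exec_start@7 write@10

Answer: 2 3 4 7 6 9 10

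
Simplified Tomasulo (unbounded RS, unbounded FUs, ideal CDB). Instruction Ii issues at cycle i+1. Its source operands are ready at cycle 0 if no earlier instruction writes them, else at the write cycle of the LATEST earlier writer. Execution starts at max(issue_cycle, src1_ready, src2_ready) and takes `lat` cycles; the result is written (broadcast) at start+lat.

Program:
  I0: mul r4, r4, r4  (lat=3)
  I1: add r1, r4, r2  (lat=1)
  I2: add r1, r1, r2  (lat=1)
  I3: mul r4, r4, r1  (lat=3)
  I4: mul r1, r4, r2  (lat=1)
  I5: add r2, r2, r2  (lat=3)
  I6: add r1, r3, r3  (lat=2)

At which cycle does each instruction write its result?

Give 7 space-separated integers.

Answer: 4 5 6 9 10 9 9

Derivation:
I0 mul r4: issue@1 deps=(None,None) exec_start@1 write@4
I1 add r1: issue@2 deps=(0,None) exec_start@4 write@5
I2 add r1: issue@3 deps=(1,None) exec_start@5 write@6
I3 mul r4: issue@4 deps=(0,2) exec_start@6 write@9
I4 mul r1: issue@5 deps=(3,None) exec_start@9 write@10
I5 add r2: issue@6 deps=(None,None) exec_start@6 write@9
I6 add r1: issue@7 deps=(None,None) exec_start@7 write@9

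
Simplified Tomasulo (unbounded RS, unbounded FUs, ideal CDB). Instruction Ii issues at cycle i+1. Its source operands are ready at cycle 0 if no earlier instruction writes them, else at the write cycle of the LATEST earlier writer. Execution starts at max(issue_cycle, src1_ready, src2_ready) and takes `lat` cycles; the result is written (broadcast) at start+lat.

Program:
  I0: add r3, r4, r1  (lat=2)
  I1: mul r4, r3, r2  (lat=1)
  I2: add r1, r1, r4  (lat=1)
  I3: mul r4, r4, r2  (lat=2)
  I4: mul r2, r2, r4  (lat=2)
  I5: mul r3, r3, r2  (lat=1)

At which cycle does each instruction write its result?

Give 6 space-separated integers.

I0 add r3: issue@1 deps=(None,None) exec_start@1 write@3
I1 mul r4: issue@2 deps=(0,None) exec_start@3 write@4
I2 add r1: issue@3 deps=(None,1) exec_start@4 write@5
I3 mul r4: issue@4 deps=(1,None) exec_start@4 write@6
I4 mul r2: issue@5 deps=(None,3) exec_start@6 write@8
I5 mul r3: issue@6 deps=(0,4) exec_start@8 write@9

Answer: 3 4 5 6 8 9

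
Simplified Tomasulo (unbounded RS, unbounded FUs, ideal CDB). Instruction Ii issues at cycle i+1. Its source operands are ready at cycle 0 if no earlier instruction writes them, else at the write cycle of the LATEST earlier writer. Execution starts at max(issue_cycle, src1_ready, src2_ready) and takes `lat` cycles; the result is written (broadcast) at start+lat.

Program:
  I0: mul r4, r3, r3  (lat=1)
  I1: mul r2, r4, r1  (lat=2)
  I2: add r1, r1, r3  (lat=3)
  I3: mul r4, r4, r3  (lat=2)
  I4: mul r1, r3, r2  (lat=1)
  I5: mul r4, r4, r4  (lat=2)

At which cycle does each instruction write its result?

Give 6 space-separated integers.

Answer: 2 4 6 6 6 8

Derivation:
I0 mul r4: issue@1 deps=(None,None) exec_start@1 write@2
I1 mul r2: issue@2 deps=(0,None) exec_start@2 write@4
I2 add r1: issue@3 deps=(None,None) exec_start@3 write@6
I3 mul r4: issue@4 deps=(0,None) exec_start@4 write@6
I4 mul r1: issue@5 deps=(None,1) exec_start@5 write@6
I5 mul r4: issue@6 deps=(3,3) exec_start@6 write@8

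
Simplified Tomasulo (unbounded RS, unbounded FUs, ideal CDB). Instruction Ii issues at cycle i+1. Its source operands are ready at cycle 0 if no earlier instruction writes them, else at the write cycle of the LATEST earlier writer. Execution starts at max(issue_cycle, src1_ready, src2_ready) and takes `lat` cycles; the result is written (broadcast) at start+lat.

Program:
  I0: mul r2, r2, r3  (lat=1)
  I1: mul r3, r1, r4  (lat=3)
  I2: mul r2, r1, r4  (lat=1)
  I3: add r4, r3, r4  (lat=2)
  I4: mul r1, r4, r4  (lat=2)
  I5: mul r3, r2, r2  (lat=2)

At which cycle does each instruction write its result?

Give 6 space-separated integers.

Answer: 2 5 4 7 9 8

Derivation:
I0 mul r2: issue@1 deps=(None,None) exec_start@1 write@2
I1 mul r3: issue@2 deps=(None,None) exec_start@2 write@5
I2 mul r2: issue@3 deps=(None,None) exec_start@3 write@4
I3 add r4: issue@4 deps=(1,None) exec_start@5 write@7
I4 mul r1: issue@5 deps=(3,3) exec_start@7 write@9
I5 mul r3: issue@6 deps=(2,2) exec_start@6 write@8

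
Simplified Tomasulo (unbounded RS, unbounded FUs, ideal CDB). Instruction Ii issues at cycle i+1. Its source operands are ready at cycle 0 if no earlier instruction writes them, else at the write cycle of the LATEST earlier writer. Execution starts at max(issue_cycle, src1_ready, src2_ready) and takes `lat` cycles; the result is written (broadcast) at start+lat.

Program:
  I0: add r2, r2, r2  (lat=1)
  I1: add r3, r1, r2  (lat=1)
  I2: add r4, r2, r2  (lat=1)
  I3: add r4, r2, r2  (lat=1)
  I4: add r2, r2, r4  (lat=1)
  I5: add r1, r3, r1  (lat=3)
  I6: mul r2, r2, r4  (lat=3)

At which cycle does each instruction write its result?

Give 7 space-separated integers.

Answer: 2 3 4 5 6 9 10

Derivation:
I0 add r2: issue@1 deps=(None,None) exec_start@1 write@2
I1 add r3: issue@2 deps=(None,0) exec_start@2 write@3
I2 add r4: issue@3 deps=(0,0) exec_start@3 write@4
I3 add r4: issue@4 deps=(0,0) exec_start@4 write@5
I4 add r2: issue@5 deps=(0,3) exec_start@5 write@6
I5 add r1: issue@6 deps=(1,None) exec_start@6 write@9
I6 mul r2: issue@7 deps=(4,3) exec_start@7 write@10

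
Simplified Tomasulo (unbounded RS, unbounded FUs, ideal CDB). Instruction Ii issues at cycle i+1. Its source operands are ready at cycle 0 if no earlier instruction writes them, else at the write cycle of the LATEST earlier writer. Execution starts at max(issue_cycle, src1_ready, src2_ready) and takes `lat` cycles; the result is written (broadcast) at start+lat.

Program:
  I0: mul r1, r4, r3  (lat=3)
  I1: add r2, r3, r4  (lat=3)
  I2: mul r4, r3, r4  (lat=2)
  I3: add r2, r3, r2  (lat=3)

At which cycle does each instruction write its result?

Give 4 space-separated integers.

Answer: 4 5 5 8

Derivation:
I0 mul r1: issue@1 deps=(None,None) exec_start@1 write@4
I1 add r2: issue@2 deps=(None,None) exec_start@2 write@5
I2 mul r4: issue@3 deps=(None,None) exec_start@3 write@5
I3 add r2: issue@4 deps=(None,1) exec_start@5 write@8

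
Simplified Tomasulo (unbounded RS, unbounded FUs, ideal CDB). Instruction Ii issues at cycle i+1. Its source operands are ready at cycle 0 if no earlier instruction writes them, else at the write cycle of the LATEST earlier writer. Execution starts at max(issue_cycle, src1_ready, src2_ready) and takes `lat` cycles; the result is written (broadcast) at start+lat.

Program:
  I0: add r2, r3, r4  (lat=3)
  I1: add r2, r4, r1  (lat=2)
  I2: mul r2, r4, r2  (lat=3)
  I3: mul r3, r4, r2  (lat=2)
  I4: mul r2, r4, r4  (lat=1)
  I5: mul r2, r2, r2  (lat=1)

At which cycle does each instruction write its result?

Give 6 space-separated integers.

Answer: 4 4 7 9 6 7

Derivation:
I0 add r2: issue@1 deps=(None,None) exec_start@1 write@4
I1 add r2: issue@2 deps=(None,None) exec_start@2 write@4
I2 mul r2: issue@3 deps=(None,1) exec_start@4 write@7
I3 mul r3: issue@4 deps=(None,2) exec_start@7 write@9
I4 mul r2: issue@5 deps=(None,None) exec_start@5 write@6
I5 mul r2: issue@6 deps=(4,4) exec_start@6 write@7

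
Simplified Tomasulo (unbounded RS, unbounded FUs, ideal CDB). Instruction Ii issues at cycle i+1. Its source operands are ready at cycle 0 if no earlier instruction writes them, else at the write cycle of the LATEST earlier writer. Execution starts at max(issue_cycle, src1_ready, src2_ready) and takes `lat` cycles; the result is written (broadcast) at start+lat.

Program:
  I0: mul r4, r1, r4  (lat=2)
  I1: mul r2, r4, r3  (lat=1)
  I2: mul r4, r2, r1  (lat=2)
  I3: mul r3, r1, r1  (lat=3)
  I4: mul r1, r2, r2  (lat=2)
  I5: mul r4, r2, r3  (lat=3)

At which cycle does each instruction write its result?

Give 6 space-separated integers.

Answer: 3 4 6 7 7 10

Derivation:
I0 mul r4: issue@1 deps=(None,None) exec_start@1 write@3
I1 mul r2: issue@2 deps=(0,None) exec_start@3 write@4
I2 mul r4: issue@3 deps=(1,None) exec_start@4 write@6
I3 mul r3: issue@4 deps=(None,None) exec_start@4 write@7
I4 mul r1: issue@5 deps=(1,1) exec_start@5 write@7
I5 mul r4: issue@6 deps=(1,3) exec_start@7 write@10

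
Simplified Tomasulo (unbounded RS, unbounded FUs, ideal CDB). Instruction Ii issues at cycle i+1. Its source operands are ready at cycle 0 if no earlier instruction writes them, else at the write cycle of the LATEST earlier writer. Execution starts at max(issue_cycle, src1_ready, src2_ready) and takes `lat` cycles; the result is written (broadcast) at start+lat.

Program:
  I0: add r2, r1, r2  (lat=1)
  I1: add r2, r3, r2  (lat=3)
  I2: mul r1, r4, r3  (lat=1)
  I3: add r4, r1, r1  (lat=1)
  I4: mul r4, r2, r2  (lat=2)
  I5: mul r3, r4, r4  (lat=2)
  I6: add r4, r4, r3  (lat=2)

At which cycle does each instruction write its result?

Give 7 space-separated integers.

Answer: 2 5 4 5 7 9 11

Derivation:
I0 add r2: issue@1 deps=(None,None) exec_start@1 write@2
I1 add r2: issue@2 deps=(None,0) exec_start@2 write@5
I2 mul r1: issue@3 deps=(None,None) exec_start@3 write@4
I3 add r4: issue@4 deps=(2,2) exec_start@4 write@5
I4 mul r4: issue@5 deps=(1,1) exec_start@5 write@7
I5 mul r3: issue@6 deps=(4,4) exec_start@7 write@9
I6 add r4: issue@7 deps=(4,5) exec_start@9 write@11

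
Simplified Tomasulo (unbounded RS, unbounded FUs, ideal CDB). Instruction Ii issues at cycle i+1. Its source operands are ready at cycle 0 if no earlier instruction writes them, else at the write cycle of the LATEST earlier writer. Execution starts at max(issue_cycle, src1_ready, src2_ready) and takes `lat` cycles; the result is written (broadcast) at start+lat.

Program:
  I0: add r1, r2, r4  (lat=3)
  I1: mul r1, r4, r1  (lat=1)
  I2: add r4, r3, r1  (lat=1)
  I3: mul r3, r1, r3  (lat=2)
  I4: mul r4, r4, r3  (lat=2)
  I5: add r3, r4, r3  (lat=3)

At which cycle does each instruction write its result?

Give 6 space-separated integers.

I0 add r1: issue@1 deps=(None,None) exec_start@1 write@4
I1 mul r1: issue@2 deps=(None,0) exec_start@4 write@5
I2 add r4: issue@3 deps=(None,1) exec_start@5 write@6
I3 mul r3: issue@4 deps=(1,None) exec_start@5 write@7
I4 mul r4: issue@5 deps=(2,3) exec_start@7 write@9
I5 add r3: issue@6 deps=(4,3) exec_start@9 write@12

Answer: 4 5 6 7 9 12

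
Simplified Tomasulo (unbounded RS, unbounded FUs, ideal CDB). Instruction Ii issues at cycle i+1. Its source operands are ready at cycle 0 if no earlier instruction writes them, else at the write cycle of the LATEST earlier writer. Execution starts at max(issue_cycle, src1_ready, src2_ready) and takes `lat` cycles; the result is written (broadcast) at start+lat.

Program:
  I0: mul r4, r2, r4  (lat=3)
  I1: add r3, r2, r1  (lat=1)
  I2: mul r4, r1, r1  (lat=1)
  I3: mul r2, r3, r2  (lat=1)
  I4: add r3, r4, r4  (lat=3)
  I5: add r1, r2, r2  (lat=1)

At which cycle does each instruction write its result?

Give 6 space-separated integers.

Answer: 4 3 4 5 8 7

Derivation:
I0 mul r4: issue@1 deps=(None,None) exec_start@1 write@4
I1 add r3: issue@2 deps=(None,None) exec_start@2 write@3
I2 mul r4: issue@3 deps=(None,None) exec_start@3 write@4
I3 mul r2: issue@4 deps=(1,None) exec_start@4 write@5
I4 add r3: issue@5 deps=(2,2) exec_start@5 write@8
I5 add r1: issue@6 deps=(3,3) exec_start@6 write@7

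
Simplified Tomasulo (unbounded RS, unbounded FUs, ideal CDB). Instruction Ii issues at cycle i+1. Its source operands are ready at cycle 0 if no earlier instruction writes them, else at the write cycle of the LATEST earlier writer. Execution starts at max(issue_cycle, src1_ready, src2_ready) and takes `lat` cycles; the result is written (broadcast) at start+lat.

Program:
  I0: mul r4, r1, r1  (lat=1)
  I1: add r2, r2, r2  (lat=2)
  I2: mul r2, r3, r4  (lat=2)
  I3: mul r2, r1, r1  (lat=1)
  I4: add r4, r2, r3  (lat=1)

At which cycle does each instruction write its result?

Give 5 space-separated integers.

Answer: 2 4 5 5 6

Derivation:
I0 mul r4: issue@1 deps=(None,None) exec_start@1 write@2
I1 add r2: issue@2 deps=(None,None) exec_start@2 write@4
I2 mul r2: issue@3 deps=(None,0) exec_start@3 write@5
I3 mul r2: issue@4 deps=(None,None) exec_start@4 write@5
I4 add r4: issue@5 deps=(3,None) exec_start@5 write@6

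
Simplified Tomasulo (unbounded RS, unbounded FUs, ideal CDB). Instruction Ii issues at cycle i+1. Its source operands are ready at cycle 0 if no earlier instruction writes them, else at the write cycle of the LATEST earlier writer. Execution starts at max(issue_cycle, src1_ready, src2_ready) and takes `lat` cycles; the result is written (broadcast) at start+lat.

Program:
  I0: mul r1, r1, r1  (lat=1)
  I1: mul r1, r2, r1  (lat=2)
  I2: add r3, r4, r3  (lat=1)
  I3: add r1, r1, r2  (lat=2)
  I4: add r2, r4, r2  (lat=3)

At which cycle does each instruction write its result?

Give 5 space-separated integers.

Answer: 2 4 4 6 8

Derivation:
I0 mul r1: issue@1 deps=(None,None) exec_start@1 write@2
I1 mul r1: issue@2 deps=(None,0) exec_start@2 write@4
I2 add r3: issue@3 deps=(None,None) exec_start@3 write@4
I3 add r1: issue@4 deps=(1,None) exec_start@4 write@6
I4 add r2: issue@5 deps=(None,None) exec_start@5 write@8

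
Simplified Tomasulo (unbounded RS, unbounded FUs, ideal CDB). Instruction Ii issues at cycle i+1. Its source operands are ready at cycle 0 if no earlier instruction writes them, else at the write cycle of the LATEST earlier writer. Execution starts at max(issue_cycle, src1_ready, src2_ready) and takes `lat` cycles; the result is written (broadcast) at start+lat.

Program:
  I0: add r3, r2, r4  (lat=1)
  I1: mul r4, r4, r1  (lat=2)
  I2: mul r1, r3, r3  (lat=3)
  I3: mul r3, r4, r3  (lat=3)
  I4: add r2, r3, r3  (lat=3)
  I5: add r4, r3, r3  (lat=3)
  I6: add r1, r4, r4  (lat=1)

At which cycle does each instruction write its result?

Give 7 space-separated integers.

I0 add r3: issue@1 deps=(None,None) exec_start@1 write@2
I1 mul r4: issue@2 deps=(None,None) exec_start@2 write@4
I2 mul r1: issue@3 deps=(0,0) exec_start@3 write@6
I3 mul r3: issue@4 deps=(1,0) exec_start@4 write@7
I4 add r2: issue@5 deps=(3,3) exec_start@7 write@10
I5 add r4: issue@6 deps=(3,3) exec_start@7 write@10
I6 add r1: issue@7 deps=(5,5) exec_start@10 write@11

Answer: 2 4 6 7 10 10 11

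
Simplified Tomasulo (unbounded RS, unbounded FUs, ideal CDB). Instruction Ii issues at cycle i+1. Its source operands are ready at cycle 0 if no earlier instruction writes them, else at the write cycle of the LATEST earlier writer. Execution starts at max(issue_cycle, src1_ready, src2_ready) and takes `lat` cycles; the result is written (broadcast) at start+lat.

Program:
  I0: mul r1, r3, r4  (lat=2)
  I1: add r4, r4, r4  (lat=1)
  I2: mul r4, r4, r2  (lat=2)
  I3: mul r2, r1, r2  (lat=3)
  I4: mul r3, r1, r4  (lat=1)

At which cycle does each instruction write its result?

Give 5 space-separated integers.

I0 mul r1: issue@1 deps=(None,None) exec_start@1 write@3
I1 add r4: issue@2 deps=(None,None) exec_start@2 write@3
I2 mul r4: issue@3 deps=(1,None) exec_start@3 write@5
I3 mul r2: issue@4 deps=(0,None) exec_start@4 write@7
I4 mul r3: issue@5 deps=(0,2) exec_start@5 write@6

Answer: 3 3 5 7 6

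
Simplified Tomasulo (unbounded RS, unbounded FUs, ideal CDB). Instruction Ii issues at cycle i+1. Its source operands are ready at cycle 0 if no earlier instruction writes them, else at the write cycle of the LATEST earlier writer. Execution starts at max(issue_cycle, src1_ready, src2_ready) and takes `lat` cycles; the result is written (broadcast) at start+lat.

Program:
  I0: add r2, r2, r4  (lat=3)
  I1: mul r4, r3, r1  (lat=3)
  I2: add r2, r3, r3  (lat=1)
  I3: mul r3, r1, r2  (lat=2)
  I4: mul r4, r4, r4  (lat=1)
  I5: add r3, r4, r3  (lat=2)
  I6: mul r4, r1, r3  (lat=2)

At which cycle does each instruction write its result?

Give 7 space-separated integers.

I0 add r2: issue@1 deps=(None,None) exec_start@1 write@4
I1 mul r4: issue@2 deps=(None,None) exec_start@2 write@5
I2 add r2: issue@3 deps=(None,None) exec_start@3 write@4
I3 mul r3: issue@4 deps=(None,2) exec_start@4 write@6
I4 mul r4: issue@5 deps=(1,1) exec_start@5 write@6
I5 add r3: issue@6 deps=(4,3) exec_start@6 write@8
I6 mul r4: issue@7 deps=(None,5) exec_start@8 write@10

Answer: 4 5 4 6 6 8 10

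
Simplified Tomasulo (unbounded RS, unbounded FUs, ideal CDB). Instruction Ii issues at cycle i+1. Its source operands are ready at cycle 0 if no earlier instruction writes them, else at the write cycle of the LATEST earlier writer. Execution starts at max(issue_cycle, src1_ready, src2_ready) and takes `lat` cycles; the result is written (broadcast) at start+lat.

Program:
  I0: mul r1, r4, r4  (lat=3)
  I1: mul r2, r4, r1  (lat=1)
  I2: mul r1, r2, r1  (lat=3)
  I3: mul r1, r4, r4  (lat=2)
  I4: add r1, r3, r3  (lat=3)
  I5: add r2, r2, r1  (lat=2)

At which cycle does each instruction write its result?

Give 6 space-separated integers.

Answer: 4 5 8 6 8 10

Derivation:
I0 mul r1: issue@1 deps=(None,None) exec_start@1 write@4
I1 mul r2: issue@2 deps=(None,0) exec_start@4 write@5
I2 mul r1: issue@3 deps=(1,0) exec_start@5 write@8
I3 mul r1: issue@4 deps=(None,None) exec_start@4 write@6
I4 add r1: issue@5 deps=(None,None) exec_start@5 write@8
I5 add r2: issue@6 deps=(1,4) exec_start@8 write@10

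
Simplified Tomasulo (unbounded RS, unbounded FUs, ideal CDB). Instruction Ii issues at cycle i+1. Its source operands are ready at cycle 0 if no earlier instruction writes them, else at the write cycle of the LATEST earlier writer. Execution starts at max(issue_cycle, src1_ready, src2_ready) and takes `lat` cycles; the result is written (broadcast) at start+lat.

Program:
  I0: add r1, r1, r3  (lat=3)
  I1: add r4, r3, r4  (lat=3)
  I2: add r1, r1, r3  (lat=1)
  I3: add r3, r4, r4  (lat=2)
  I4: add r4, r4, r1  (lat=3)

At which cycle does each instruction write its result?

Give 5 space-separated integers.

I0 add r1: issue@1 deps=(None,None) exec_start@1 write@4
I1 add r4: issue@2 deps=(None,None) exec_start@2 write@5
I2 add r1: issue@3 deps=(0,None) exec_start@4 write@5
I3 add r3: issue@4 deps=(1,1) exec_start@5 write@7
I4 add r4: issue@5 deps=(1,2) exec_start@5 write@8

Answer: 4 5 5 7 8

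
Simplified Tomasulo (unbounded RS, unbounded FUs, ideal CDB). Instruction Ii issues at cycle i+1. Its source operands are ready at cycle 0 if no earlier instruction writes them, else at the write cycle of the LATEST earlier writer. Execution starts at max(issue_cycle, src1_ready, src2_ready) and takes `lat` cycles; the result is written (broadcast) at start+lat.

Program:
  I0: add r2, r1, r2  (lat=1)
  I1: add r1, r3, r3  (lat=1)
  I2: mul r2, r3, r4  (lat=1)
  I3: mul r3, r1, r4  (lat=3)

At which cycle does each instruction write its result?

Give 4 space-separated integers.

I0 add r2: issue@1 deps=(None,None) exec_start@1 write@2
I1 add r1: issue@2 deps=(None,None) exec_start@2 write@3
I2 mul r2: issue@3 deps=(None,None) exec_start@3 write@4
I3 mul r3: issue@4 deps=(1,None) exec_start@4 write@7

Answer: 2 3 4 7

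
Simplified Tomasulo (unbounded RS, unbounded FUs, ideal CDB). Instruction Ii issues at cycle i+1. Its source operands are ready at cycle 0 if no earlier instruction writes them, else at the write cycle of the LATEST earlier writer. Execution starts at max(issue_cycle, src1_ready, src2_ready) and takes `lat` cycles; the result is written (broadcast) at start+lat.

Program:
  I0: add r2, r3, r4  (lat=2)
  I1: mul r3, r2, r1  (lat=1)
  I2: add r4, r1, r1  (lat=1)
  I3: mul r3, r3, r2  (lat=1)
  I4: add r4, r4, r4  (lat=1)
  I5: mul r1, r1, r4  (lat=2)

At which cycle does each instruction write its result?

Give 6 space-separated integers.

Answer: 3 4 4 5 6 8

Derivation:
I0 add r2: issue@1 deps=(None,None) exec_start@1 write@3
I1 mul r3: issue@2 deps=(0,None) exec_start@3 write@4
I2 add r4: issue@3 deps=(None,None) exec_start@3 write@4
I3 mul r3: issue@4 deps=(1,0) exec_start@4 write@5
I4 add r4: issue@5 deps=(2,2) exec_start@5 write@6
I5 mul r1: issue@6 deps=(None,4) exec_start@6 write@8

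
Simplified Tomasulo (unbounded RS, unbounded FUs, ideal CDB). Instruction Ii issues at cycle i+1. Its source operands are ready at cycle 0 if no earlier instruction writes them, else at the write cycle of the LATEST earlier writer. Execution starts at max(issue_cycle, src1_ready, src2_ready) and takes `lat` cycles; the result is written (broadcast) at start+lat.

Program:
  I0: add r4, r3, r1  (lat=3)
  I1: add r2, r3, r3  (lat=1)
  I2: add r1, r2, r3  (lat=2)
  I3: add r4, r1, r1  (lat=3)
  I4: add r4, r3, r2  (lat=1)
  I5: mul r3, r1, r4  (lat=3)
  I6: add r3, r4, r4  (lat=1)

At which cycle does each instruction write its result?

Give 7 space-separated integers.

I0 add r4: issue@1 deps=(None,None) exec_start@1 write@4
I1 add r2: issue@2 deps=(None,None) exec_start@2 write@3
I2 add r1: issue@3 deps=(1,None) exec_start@3 write@5
I3 add r4: issue@4 deps=(2,2) exec_start@5 write@8
I4 add r4: issue@5 deps=(None,1) exec_start@5 write@6
I5 mul r3: issue@6 deps=(2,4) exec_start@6 write@9
I6 add r3: issue@7 deps=(4,4) exec_start@7 write@8

Answer: 4 3 5 8 6 9 8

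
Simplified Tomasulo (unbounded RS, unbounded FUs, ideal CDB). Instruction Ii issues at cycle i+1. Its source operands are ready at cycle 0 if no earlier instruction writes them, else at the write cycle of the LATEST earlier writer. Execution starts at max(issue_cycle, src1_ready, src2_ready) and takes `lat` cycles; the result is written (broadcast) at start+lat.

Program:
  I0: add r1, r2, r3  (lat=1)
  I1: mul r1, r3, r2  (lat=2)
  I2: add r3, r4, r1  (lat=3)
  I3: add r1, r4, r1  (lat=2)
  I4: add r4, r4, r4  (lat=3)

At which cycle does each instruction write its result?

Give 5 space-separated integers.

I0 add r1: issue@1 deps=(None,None) exec_start@1 write@2
I1 mul r1: issue@2 deps=(None,None) exec_start@2 write@4
I2 add r3: issue@3 deps=(None,1) exec_start@4 write@7
I3 add r1: issue@4 deps=(None,1) exec_start@4 write@6
I4 add r4: issue@5 deps=(None,None) exec_start@5 write@8

Answer: 2 4 7 6 8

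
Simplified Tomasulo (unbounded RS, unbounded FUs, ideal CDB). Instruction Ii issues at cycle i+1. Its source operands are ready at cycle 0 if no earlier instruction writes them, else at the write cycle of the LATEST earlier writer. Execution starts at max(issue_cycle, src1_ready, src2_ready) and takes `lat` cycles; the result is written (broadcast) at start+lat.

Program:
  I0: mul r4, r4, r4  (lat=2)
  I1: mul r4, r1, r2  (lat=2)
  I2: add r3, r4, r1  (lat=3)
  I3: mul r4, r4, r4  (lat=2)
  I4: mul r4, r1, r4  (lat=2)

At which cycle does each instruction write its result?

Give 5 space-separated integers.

I0 mul r4: issue@1 deps=(None,None) exec_start@1 write@3
I1 mul r4: issue@2 deps=(None,None) exec_start@2 write@4
I2 add r3: issue@3 deps=(1,None) exec_start@4 write@7
I3 mul r4: issue@4 deps=(1,1) exec_start@4 write@6
I4 mul r4: issue@5 deps=(None,3) exec_start@6 write@8

Answer: 3 4 7 6 8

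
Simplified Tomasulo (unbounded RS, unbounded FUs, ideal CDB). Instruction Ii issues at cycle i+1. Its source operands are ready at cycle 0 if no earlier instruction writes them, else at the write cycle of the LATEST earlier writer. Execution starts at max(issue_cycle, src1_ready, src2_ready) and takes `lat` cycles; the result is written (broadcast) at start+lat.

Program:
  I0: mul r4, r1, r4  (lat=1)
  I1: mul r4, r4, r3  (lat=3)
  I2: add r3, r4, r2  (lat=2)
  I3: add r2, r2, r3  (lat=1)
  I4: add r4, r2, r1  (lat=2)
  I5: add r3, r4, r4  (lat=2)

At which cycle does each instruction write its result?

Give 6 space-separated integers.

Answer: 2 5 7 8 10 12

Derivation:
I0 mul r4: issue@1 deps=(None,None) exec_start@1 write@2
I1 mul r4: issue@2 deps=(0,None) exec_start@2 write@5
I2 add r3: issue@3 deps=(1,None) exec_start@5 write@7
I3 add r2: issue@4 deps=(None,2) exec_start@7 write@8
I4 add r4: issue@5 deps=(3,None) exec_start@8 write@10
I5 add r3: issue@6 deps=(4,4) exec_start@10 write@12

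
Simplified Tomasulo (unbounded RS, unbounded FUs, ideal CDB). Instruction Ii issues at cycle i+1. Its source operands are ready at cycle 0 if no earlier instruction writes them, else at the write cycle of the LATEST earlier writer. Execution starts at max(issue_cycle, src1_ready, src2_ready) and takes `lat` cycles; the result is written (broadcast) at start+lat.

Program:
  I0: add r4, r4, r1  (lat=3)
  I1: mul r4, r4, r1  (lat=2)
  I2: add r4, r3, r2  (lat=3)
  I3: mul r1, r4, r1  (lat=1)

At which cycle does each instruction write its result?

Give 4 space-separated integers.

Answer: 4 6 6 7

Derivation:
I0 add r4: issue@1 deps=(None,None) exec_start@1 write@4
I1 mul r4: issue@2 deps=(0,None) exec_start@4 write@6
I2 add r4: issue@3 deps=(None,None) exec_start@3 write@6
I3 mul r1: issue@4 deps=(2,None) exec_start@6 write@7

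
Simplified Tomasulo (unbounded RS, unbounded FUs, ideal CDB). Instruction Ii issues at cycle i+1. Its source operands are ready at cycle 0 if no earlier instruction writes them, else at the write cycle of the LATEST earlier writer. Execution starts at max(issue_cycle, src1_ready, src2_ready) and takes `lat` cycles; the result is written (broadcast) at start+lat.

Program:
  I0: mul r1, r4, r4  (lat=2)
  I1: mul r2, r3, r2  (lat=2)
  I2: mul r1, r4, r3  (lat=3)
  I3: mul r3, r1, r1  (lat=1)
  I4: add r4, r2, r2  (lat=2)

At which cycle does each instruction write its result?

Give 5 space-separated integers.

Answer: 3 4 6 7 7

Derivation:
I0 mul r1: issue@1 deps=(None,None) exec_start@1 write@3
I1 mul r2: issue@2 deps=(None,None) exec_start@2 write@4
I2 mul r1: issue@3 deps=(None,None) exec_start@3 write@6
I3 mul r3: issue@4 deps=(2,2) exec_start@6 write@7
I4 add r4: issue@5 deps=(1,1) exec_start@5 write@7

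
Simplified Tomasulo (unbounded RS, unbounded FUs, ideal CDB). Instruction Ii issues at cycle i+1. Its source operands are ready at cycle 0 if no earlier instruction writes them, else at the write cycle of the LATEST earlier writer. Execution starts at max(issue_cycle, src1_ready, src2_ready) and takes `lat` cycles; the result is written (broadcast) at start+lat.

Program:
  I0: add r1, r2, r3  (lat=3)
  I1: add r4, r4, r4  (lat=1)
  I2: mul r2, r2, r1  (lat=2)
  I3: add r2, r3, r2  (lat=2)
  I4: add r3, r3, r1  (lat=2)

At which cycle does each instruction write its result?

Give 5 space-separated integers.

I0 add r1: issue@1 deps=(None,None) exec_start@1 write@4
I1 add r4: issue@2 deps=(None,None) exec_start@2 write@3
I2 mul r2: issue@3 deps=(None,0) exec_start@4 write@6
I3 add r2: issue@4 deps=(None,2) exec_start@6 write@8
I4 add r3: issue@5 deps=(None,0) exec_start@5 write@7

Answer: 4 3 6 8 7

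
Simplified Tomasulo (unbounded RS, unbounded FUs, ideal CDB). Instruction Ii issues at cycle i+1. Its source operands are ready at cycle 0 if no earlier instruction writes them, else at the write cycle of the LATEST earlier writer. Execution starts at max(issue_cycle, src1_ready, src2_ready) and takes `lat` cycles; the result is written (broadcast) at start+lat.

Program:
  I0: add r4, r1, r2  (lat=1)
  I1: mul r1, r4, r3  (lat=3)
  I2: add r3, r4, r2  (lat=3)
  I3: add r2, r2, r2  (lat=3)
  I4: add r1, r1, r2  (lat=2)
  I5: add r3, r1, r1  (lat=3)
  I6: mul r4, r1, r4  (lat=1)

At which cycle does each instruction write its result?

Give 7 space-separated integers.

Answer: 2 5 6 7 9 12 10

Derivation:
I0 add r4: issue@1 deps=(None,None) exec_start@1 write@2
I1 mul r1: issue@2 deps=(0,None) exec_start@2 write@5
I2 add r3: issue@3 deps=(0,None) exec_start@3 write@6
I3 add r2: issue@4 deps=(None,None) exec_start@4 write@7
I4 add r1: issue@5 deps=(1,3) exec_start@7 write@9
I5 add r3: issue@6 deps=(4,4) exec_start@9 write@12
I6 mul r4: issue@7 deps=(4,0) exec_start@9 write@10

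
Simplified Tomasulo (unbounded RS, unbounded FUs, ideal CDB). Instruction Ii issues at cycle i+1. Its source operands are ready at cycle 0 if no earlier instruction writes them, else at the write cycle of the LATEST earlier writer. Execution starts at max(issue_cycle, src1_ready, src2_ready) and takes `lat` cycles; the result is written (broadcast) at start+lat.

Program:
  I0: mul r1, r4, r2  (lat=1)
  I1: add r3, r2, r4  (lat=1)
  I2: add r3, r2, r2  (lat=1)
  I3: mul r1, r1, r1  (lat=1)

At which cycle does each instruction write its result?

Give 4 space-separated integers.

Answer: 2 3 4 5

Derivation:
I0 mul r1: issue@1 deps=(None,None) exec_start@1 write@2
I1 add r3: issue@2 deps=(None,None) exec_start@2 write@3
I2 add r3: issue@3 deps=(None,None) exec_start@3 write@4
I3 mul r1: issue@4 deps=(0,0) exec_start@4 write@5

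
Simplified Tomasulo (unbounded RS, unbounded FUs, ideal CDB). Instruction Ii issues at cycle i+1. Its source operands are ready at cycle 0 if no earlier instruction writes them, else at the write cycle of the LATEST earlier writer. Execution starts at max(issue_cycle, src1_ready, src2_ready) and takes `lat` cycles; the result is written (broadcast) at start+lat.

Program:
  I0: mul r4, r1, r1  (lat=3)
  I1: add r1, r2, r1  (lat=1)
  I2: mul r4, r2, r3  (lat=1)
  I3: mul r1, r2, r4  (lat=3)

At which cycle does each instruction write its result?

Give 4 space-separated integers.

Answer: 4 3 4 7

Derivation:
I0 mul r4: issue@1 deps=(None,None) exec_start@1 write@4
I1 add r1: issue@2 deps=(None,None) exec_start@2 write@3
I2 mul r4: issue@3 deps=(None,None) exec_start@3 write@4
I3 mul r1: issue@4 deps=(None,2) exec_start@4 write@7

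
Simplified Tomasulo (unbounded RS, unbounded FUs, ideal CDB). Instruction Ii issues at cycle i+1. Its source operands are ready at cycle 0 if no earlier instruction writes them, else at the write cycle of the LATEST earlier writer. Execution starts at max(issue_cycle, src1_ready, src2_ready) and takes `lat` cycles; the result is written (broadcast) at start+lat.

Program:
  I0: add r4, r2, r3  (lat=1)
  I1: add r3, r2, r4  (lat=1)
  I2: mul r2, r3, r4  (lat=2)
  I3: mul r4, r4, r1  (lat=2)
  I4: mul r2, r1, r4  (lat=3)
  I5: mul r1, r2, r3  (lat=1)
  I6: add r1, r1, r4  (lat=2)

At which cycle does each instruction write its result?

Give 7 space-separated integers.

I0 add r4: issue@1 deps=(None,None) exec_start@1 write@2
I1 add r3: issue@2 deps=(None,0) exec_start@2 write@3
I2 mul r2: issue@3 deps=(1,0) exec_start@3 write@5
I3 mul r4: issue@4 deps=(0,None) exec_start@4 write@6
I4 mul r2: issue@5 deps=(None,3) exec_start@6 write@9
I5 mul r1: issue@6 deps=(4,1) exec_start@9 write@10
I6 add r1: issue@7 deps=(5,3) exec_start@10 write@12

Answer: 2 3 5 6 9 10 12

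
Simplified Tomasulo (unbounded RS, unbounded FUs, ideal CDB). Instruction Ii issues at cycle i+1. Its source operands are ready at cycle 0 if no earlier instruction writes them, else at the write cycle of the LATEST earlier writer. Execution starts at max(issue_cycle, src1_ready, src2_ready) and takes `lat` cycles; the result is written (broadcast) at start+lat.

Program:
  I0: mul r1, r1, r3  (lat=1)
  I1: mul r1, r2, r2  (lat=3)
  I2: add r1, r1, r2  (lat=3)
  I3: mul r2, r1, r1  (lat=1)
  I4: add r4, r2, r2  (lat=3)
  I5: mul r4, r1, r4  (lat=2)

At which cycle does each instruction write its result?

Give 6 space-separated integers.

I0 mul r1: issue@1 deps=(None,None) exec_start@1 write@2
I1 mul r1: issue@2 deps=(None,None) exec_start@2 write@5
I2 add r1: issue@3 deps=(1,None) exec_start@5 write@8
I3 mul r2: issue@4 deps=(2,2) exec_start@8 write@9
I4 add r4: issue@5 deps=(3,3) exec_start@9 write@12
I5 mul r4: issue@6 deps=(2,4) exec_start@12 write@14

Answer: 2 5 8 9 12 14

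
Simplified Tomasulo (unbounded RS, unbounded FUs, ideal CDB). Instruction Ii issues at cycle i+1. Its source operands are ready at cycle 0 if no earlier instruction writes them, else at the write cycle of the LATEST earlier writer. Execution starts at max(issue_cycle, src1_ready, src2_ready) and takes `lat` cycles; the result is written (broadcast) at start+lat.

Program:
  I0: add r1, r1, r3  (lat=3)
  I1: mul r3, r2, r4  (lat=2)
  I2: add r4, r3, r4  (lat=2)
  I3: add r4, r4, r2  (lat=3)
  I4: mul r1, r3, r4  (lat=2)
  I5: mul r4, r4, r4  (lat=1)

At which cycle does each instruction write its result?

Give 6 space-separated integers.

I0 add r1: issue@1 deps=(None,None) exec_start@1 write@4
I1 mul r3: issue@2 deps=(None,None) exec_start@2 write@4
I2 add r4: issue@3 deps=(1,None) exec_start@4 write@6
I3 add r4: issue@4 deps=(2,None) exec_start@6 write@9
I4 mul r1: issue@5 deps=(1,3) exec_start@9 write@11
I5 mul r4: issue@6 deps=(3,3) exec_start@9 write@10

Answer: 4 4 6 9 11 10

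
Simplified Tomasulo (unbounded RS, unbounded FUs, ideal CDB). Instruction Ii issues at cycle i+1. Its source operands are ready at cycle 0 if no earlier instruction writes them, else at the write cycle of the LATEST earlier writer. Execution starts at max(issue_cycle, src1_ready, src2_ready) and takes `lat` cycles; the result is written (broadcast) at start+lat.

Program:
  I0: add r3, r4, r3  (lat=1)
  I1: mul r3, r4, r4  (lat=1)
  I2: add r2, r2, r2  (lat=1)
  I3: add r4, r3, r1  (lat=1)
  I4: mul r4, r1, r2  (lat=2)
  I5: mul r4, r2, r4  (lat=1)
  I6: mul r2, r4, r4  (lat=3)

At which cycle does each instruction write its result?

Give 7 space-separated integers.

Answer: 2 3 4 5 7 8 11

Derivation:
I0 add r3: issue@1 deps=(None,None) exec_start@1 write@2
I1 mul r3: issue@2 deps=(None,None) exec_start@2 write@3
I2 add r2: issue@3 deps=(None,None) exec_start@3 write@4
I3 add r4: issue@4 deps=(1,None) exec_start@4 write@5
I4 mul r4: issue@5 deps=(None,2) exec_start@5 write@7
I5 mul r4: issue@6 deps=(2,4) exec_start@7 write@8
I6 mul r2: issue@7 deps=(5,5) exec_start@8 write@11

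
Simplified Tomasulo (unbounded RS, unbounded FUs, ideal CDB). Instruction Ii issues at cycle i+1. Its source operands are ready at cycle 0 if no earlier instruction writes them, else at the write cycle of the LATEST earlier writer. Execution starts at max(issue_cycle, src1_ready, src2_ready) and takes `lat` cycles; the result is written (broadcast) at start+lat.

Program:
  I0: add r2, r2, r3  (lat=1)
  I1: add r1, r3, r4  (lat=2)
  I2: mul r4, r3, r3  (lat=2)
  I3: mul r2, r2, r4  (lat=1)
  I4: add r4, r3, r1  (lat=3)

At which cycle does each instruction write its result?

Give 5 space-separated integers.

I0 add r2: issue@1 deps=(None,None) exec_start@1 write@2
I1 add r1: issue@2 deps=(None,None) exec_start@2 write@4
I2 mul r4: issue@3 deps=(None,None) exec_start@3 write@5
I3 mul r2: issue@4 deps=(0,2) exec_start@5 write@6
I4 add r4: issue@5 deps=(None,1) exec_start@5 write@8

Answer: 2 4 5 6 8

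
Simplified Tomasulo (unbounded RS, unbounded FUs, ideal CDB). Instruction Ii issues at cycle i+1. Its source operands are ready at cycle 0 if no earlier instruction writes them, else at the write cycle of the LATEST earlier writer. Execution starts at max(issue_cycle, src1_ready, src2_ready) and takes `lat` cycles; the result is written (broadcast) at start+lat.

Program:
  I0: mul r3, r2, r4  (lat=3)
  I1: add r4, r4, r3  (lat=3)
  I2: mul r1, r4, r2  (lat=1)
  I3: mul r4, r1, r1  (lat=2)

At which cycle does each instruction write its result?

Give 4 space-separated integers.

I0 mul r3: issue@1 deps=(None,None) exec_start@1 write@4
I1 add r4: issue@2 deps=(None,0) exec_start@4 write@7
I2 mul r1: issue@3 deps=(1,None) exec_start@7 write@8
I3 mul r4: issue@4 deps=(2,2) exec_start@8 write@10

Answer: 4 7 8 10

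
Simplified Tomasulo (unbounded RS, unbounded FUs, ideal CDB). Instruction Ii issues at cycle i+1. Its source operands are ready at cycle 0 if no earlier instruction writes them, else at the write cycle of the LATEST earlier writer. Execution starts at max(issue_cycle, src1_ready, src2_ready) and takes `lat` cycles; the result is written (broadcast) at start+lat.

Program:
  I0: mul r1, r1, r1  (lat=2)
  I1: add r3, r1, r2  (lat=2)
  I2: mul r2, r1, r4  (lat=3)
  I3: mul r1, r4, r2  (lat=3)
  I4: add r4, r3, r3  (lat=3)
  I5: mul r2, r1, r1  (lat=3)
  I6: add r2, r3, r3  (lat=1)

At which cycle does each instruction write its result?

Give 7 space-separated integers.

I0 mul r1: issue@1 deps=(None,None) exec_start@1 write@3
I1 add r3: issue@2 deps=(0,None) exec_start@3 write@5
I2 mul r2: issue@3 deps=(0,None) exec_start@3 write@6
I3 mul r1: issue@4 deps=(None,2) exec_start@6 write@9
I4 add r4: issue@5 deps=(1,1) exec_start@5 write@8
I5 mul r2: issue@6 deps=(3,3) exec_start@9 write@12
I6 add r2: issue@7 deps=(1,1) exec_start@7 write@8

Answer: 3 5 6 9 8 12 8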